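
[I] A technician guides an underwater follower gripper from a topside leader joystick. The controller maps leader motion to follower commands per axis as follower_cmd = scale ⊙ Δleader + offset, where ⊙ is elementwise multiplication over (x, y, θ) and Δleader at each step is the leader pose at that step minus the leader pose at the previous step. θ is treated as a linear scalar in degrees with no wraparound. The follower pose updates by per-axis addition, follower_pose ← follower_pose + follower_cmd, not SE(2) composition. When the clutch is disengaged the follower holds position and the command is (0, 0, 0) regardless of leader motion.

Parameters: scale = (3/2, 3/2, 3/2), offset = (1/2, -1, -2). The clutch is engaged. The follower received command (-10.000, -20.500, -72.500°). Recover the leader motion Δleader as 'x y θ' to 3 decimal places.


-7.000 -13.000 -47.000

axis x: (-10.000 − 1/2) / (3/2) = -7.000
axis y: (-20.500 − -1) / (3/2) = -13.000
axis θ: (-72.500 − -2) / (3/2) = -47.000


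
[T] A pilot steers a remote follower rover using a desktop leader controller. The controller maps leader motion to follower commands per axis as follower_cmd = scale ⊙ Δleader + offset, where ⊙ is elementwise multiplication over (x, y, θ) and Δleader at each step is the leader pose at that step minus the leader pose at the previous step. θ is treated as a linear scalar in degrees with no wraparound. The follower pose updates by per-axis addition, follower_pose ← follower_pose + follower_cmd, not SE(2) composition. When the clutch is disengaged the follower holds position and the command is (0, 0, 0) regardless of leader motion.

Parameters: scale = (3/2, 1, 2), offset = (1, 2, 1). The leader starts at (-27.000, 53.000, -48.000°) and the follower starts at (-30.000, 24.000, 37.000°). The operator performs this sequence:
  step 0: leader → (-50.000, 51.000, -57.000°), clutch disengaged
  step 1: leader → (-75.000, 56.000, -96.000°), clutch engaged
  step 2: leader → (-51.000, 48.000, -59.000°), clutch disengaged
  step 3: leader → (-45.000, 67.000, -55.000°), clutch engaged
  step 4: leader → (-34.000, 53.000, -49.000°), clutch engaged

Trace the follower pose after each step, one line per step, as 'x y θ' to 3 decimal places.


-30.000 24.000 37.000
-66.500 31.000 -40.000
-66.500 31.000 -40.000
-56.500 52.000 -31.000
-39.000 40.000 -18.000

step 0: Δleader=(-23.000, -2.000, -9.000°), disengaged; cmd=(0,0,0) → follower holds at (-30.000, 24.000, 37.000°)
step 1: Δleader=(-25.000, 5.000, -39.000°), engaged; cmd=(-36.500, 7.000, -77.000°) → follower=(-66.500, 31.000, -40.000°)
step 2: Δleader=(24.000, -8.000, 37.000°), disengaged; cmd=(0,0,0) → follower holds at (-66.500, 31.000, -40.000°)
step 3: Δleader=(6.000, 19.000, 4.000°), engaged; cmd=(10.000, 21.000, 9.000°) → follower=(-56.500, 52.000, -31.000°)
step 4: Δleader=(11.000, -14.000, 6.000°), engaged; cmd=(17.500, -12.000, 13.000°) → follower=(-39.000, 40.000, -18.000°)


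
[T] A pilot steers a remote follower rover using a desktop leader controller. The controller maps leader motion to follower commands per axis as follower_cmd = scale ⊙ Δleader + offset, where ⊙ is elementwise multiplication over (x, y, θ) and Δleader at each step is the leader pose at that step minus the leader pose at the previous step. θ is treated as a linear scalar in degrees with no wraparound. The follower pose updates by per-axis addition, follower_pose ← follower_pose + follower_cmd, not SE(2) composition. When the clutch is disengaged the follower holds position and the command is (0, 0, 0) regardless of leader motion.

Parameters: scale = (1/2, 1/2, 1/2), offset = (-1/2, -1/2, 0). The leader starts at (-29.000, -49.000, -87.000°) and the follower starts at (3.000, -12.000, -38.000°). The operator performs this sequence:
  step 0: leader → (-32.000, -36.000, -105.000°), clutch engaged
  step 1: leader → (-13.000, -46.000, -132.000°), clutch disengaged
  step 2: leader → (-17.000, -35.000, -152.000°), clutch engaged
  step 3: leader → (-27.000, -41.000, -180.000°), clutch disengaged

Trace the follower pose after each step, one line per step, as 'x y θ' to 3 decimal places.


1.000 -6.000 -47.000
1.000 -6.000 -47.000
-1.500 -1.000 -57.000
-1.500 -1.000 -57.000

step 0: Δleader=(-3.000, 13.000, -18.000°), engaged; cmd=(-2.000, 6.000, -9.000°) → follower=(1.000, -6.000, -47.000°)
step 1: Δleader=(19.000, -10.000, -27.000°), disengaged; cmd=(0,0,0) → follower holds at (1.000, -6.000, -47.000°)
step 2: Δleader=(-4.000, 11.000, -20.000°), engaged; cmd=(-2.500, 5.000, -10.000°) → follower=(-1.500, -1.000, -57.000°)
step 3: Δleader=(-10.000, -6.000, -28.000°), disengaged; cmd=(0,0,0) → follower holds at (-1.500, -1.000, -57.000°)


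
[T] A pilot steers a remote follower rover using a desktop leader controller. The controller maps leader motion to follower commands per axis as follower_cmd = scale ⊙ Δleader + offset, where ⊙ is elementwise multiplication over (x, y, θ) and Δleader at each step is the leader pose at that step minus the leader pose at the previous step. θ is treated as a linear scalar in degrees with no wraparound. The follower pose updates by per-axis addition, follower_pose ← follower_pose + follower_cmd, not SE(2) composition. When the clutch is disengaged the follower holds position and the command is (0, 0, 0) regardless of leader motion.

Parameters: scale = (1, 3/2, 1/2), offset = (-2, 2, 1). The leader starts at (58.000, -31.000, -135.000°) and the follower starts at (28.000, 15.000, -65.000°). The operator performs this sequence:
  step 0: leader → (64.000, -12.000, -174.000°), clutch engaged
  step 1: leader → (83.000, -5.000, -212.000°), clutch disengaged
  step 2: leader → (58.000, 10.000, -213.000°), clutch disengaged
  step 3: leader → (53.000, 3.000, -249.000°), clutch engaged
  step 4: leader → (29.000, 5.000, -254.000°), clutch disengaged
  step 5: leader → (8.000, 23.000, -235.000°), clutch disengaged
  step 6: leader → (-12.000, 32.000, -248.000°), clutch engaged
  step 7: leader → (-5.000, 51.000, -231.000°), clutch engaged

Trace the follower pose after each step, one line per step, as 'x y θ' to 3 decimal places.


step 0: Δleader=(6.000, 19.000, -39.000°), engaged; cmd=(4.000, 30.500, -18.500°) → follower=(32.000, 45.500, -83.500°)
step 1: Δleader=(19.000, 7.000, -38.000°), disengaged; cmd=(0,0,0) → follower holds at (32.000, 45.500, -83.500°)
step 2: Δleader=(-25.000, 15.000, -1.000°), disengaged; cmd=(0,0,0) → follower holds at (32.000, 45.500, -83.500°)
step 3: Δleader=(-5.000, -7.000, -36.000°), engaged; cmd=(-7.000, -8.500, -17.000°) → follower=(25.000, 37.000, -100.500°)
step 4: Δleader=(-24.000, 2.000, -5.000°), disengaged; cmd=(0,0,0) → follower holds at (25.000, 37.000, -100.500°)
step 5: Δleader=(-21.000, 18.000, 19.000°), disengaged; cmd=(0,0,0) → follower holds at (25.000, 37.000, -100.500°)
step 6: Δleader=(-20.000, 9.000, -13.000°), engaged; cmd=(-22.000, 15.500, -5.500°) → follower=(3.000, 52.500, -106.000°)
step 7: Δleader=(7.000, 19.000, 17.000°), engaged; cmd=(5.000, 30.500, 9.500°) → follower=(8.000, 83.000, -96.500°)

32.000 45.500 -83.500
32.000 45.500 -83.500
32.000 45.500 -83.500
25.000 37.000 -100.500
25.000 37.000 -100.500
25.000 37.000 -100.500
3.000 52.500 -106.000
8.000 83.000 -96.500


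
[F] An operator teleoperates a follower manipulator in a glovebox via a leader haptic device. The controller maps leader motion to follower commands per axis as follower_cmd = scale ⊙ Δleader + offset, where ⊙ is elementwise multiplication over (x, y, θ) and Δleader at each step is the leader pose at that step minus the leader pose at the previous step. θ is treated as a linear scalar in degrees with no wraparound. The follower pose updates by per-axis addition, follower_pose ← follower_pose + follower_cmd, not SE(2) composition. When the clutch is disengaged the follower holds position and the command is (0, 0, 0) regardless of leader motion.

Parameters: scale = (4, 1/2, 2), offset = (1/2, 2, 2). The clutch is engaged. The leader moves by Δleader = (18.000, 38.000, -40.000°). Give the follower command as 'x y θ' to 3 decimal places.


72.500 21.000 -78.000

axis x: 4·18.000 + 1/2 = 72.500
axis y: 1/2·38.000 + 2 = 21.000
axis θ: 2·-40.000 + 2 = -78.000


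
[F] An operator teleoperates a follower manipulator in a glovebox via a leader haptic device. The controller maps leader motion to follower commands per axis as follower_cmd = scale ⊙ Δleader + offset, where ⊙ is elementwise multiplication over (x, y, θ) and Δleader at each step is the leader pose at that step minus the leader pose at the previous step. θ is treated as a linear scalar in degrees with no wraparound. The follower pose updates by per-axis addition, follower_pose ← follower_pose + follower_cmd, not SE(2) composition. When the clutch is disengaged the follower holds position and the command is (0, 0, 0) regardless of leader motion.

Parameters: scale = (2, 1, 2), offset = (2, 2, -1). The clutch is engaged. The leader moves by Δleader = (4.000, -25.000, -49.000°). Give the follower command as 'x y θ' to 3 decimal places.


10.000 -23.000 -99.000

axis x: 2·4.000 + 2 = 10.000
axis y: 1·-25.000 + 2 = -23.000
axis θ: 2·-49.000 + -1 = -99.000


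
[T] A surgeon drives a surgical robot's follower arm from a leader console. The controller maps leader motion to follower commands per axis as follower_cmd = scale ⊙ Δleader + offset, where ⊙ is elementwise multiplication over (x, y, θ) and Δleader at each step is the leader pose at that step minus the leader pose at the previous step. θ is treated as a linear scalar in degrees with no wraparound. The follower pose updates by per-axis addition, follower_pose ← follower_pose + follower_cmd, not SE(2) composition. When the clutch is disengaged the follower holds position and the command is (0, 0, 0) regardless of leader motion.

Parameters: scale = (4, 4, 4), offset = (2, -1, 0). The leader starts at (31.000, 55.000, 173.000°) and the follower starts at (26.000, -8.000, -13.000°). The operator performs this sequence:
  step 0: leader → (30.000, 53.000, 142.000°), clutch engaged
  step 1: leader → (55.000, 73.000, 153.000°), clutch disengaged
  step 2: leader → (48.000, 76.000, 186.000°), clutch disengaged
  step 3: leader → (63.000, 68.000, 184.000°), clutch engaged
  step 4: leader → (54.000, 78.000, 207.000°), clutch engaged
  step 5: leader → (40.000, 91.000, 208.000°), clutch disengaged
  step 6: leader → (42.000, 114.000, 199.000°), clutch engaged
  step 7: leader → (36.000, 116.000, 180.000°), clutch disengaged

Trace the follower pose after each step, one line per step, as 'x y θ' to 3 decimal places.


step 0: Δleader=(-1.000, -2.000, -31.000°), engaged; cmd=(-2.000, -9.000, -124.000°) → follower=(24.000, -17.000, -137.000°)
step 1: Δleader=(25.000, 20.000, 11.000°), disengaged; cmd=(0,0,0) → follower holds at (24.000, -17.000, -137.000°)
step 2: Δleader=(-7.000, 3.000, 33.000°), disengaged; cmd=(0,0,0) → follower holds at (24.000, -17.000, -137.000°)
step 3: Δleader=(15.000, -8.000, -2.000°), engaged; cmd=(62.000, -33.000, -8.000°) → follower=(86.000, -50.000, -145.000°)
step 4: Δleader=(-9.000, 10.000, 23.000°), engaged; cmd=(-34.000, 39.000, 92.000°) → follower=(52.000, -11.000, -53.000°)
step 5: Δleader=(-14.000, 13.000, 1.000°), disengaged; cmd=(0,0,0) → follower holds at (52.000, -11.000, -53.000°)
step 6: Δleader=(2.000, 23.000, -9.000°), engaged; cmd=(10.000, 91.000, -36.000°) → follower=(62.000, 80.000, -89.000°)
step 7: Δleader=(-6.000, 2.000, -19.000°), disengaged; cmd=(0,0,0) → follower holds at (62.000, 80.000, -89.000°)

24.000 -17.000 -137.000
24.000 -17.000 -137.000
24.000 -17.000 -137.000
86.000 -50.000 -145.000
52.000 -11.000 -53.000
52.000 -11.000 -53.000
62.000 80.000 -89.000
62.000 80.000 -89.000


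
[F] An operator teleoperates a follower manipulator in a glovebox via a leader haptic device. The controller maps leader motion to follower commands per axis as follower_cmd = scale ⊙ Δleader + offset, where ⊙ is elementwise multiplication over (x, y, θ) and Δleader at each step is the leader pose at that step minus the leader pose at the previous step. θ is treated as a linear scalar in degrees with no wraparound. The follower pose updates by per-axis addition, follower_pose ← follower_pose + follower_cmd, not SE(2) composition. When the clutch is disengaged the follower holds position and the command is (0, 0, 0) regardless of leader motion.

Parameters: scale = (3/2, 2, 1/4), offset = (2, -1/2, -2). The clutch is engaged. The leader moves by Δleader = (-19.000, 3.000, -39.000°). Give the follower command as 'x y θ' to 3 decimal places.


axis x: 3/2·-19.000 + 2 = -26.500
axis y: 2·3.000 + -1/2 = 5.500
axis θ: 1/4·-39.000 + -2 = -11.750

-26.500 5.500 -11.750


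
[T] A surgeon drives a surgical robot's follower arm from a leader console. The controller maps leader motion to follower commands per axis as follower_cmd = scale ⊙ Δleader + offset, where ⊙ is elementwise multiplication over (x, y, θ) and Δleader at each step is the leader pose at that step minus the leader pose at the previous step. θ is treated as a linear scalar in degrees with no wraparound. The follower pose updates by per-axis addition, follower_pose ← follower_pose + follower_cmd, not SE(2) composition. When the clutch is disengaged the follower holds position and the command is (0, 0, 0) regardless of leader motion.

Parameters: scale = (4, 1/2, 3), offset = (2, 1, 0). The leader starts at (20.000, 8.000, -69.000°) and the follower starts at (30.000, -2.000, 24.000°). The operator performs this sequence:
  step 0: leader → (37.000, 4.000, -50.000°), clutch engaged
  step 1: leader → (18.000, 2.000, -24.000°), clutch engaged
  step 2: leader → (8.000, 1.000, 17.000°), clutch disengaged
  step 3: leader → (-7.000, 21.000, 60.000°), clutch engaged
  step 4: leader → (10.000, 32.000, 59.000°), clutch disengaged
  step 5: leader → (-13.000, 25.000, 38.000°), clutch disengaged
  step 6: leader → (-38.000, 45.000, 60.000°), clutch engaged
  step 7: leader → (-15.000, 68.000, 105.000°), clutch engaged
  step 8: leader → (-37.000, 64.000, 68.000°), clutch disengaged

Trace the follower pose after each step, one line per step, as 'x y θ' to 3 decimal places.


step 0: Δleader=(17.000, -4.000, 19.000°), engaged; cmd=(70.000, -1.000, 57.000°) → follower=(100.000, -3.000, 81.000°)
step 1: Δleader=(-19.000, -2.000, 26.000°), engaged; cmd=(-74.000, 0.000, 78.000°) → follower=(26.000, -3.000, 159.000°)
step 2: Δleader=(-10.000, -1.000, 41.000°), disengaged; cmd=(0,0,0) → follower holds at (26.000, -3.000, 159.000°)
step 3: Δleader=(-15.000, 20.000, 43.000°), engaged; cmd=(-58.000, 11.000, 129.000°) → follower=(-32.000, 8.000, 288.000°)
step 4: Δleader=(17.000, 11.000, -1.000°), disengaged; cmd=(0,0,0) → follower holds at (-32.000, 8.000, 288.000°)
step 5: Δleader=(-23.000, -7.000, -21.000°), disengaged; cmd=(0,0,0) → follower holds at (-32.000, 8.000, 288.000°)
step 6: Δleader=(-25.000, 20.000, 22.000°), engaged; cmd=(-98.000, 11.000, 66.000°) → follower=(-130.000, 19.000, 354.000°)
step 7: Δleader=(23.000, 23.000, 45.000°), engaged; cmd=(94.000, 12.500, 135.000°) → follower=(-36.000, 31.500, 489.000°)
step 8: Δleader=(-22.000, -4.000, -37.000°), disengaged; cmd=(0,0,0) → follower holds at (-36.000, 31.500, 489.000°)

100.000 -3.000 81.000
26.000 -3.000 159.000
26.000 -3.000 159.000
-32.000 8.000 288.000
-32.000 8.000 288.000
-32.000 8.000 288.000
-130.000 19.000 354.000
-36.000 31.500 489.000
-36.000 31.500 489.000


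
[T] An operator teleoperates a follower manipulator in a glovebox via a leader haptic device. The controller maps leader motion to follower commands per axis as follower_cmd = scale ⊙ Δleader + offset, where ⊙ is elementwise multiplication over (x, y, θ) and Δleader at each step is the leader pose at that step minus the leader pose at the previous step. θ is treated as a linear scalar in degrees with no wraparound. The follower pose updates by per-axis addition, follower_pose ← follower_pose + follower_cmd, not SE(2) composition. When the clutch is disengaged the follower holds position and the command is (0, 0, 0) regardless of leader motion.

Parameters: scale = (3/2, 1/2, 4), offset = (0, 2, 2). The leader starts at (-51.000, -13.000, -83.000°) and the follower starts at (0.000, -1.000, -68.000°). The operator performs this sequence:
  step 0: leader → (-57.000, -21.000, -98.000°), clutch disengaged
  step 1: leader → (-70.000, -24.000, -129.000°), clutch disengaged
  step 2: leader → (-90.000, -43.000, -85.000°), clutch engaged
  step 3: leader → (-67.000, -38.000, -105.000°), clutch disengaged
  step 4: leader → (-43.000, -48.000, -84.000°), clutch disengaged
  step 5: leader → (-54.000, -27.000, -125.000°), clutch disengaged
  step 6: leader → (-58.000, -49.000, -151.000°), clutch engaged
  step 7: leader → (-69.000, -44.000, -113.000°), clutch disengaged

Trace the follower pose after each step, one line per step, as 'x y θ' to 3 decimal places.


step 0: Δleader=(-6.000, -8.000, -15.000°), disengaged; cmd=(0,0,0) → follower holds at (0.000, -1.000, -68.000°)
step 1: Δleader=(-13.000, -3.000, -31.000°), disengaged; cmd=(0,0,0) → follower holds at (0.000, -1.000, -68.000°)
step 2: Δleader=(-20.000, -19.000, 44.000°), engaged; cmd=(-30.000, -7.500, 178.000°) → follower=(-30.000, -8.500, 110.000°)
step 3: Δleader=(23.000, 5.000, -20.000°), disengaged; cmd=(0,0,0) → follower holds at (-30.000, -8.500, 110.000°)
step 4: Δleader=(24.000, -10.000, 21.000°), disengaged; cmd=(0,0,0) → follower holds at (-30.000, -8.500, 110.000°)
step 5: Δleader=(-11.000, 21.000, -41.000°), disengaged; cmd=(0,0,0) → follower holds at (-30.000, -8.500, 110.000°)
step 6: Δleader=(-4.000, -22.000, -26.000°), engaged; cmd=(-6.000, -9.000, -102.000°) → follower=(-36.000, -17.500, 8.000°)
step 7: Δleader=(-11.000, 5.000, 38.000°), disengaged; cmd=(0,0,0) → follower holds at (-36.000, -17.500, 8.000°)

0.000 -1.000 -68.000
0.000 -1.000 -68.000
-30.000 -8.500 110.000
-30.000 -8.500 110.000
-30.000 -8.500 110.000
-30.000 -8.500 110.000
-36.000 -17.500 8.000
-36.000 -17.500 8.000


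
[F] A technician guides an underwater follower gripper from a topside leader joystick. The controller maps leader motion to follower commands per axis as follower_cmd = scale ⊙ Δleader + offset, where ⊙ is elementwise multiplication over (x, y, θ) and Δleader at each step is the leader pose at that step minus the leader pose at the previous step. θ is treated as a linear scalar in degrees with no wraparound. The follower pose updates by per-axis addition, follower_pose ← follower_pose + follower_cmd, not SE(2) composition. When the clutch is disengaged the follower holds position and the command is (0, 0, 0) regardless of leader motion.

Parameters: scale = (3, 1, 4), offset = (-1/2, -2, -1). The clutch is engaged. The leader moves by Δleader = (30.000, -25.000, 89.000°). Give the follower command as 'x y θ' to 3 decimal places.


axis x: 3·30.000 + -1/2 = 89.500
axis y: 1·-25.000 + -2 = -27.000
axis θ: 4·89.000 + -1 = 355.000

89.500 -27.000 355.000


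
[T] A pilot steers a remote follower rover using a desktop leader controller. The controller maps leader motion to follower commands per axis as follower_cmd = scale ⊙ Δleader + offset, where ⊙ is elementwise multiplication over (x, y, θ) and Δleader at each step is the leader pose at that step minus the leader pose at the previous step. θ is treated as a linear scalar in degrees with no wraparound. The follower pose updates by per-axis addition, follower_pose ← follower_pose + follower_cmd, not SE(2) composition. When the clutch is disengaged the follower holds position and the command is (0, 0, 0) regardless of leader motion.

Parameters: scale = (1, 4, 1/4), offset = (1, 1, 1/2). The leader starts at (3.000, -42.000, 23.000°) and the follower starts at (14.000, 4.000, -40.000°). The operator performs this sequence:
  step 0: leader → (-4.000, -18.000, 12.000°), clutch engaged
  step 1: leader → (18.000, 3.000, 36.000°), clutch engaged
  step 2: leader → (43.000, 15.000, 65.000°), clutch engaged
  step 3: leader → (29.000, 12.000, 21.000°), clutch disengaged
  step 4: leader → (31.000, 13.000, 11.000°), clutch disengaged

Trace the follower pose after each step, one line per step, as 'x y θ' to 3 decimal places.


8.000 101.000 -42.250
31.000 186.000 -35.750
57.000 235.000 -28.000
57.000 235.000 -28.000
57.000 235.000 -28.000

step 0: Δleader=(-7.000, 24.000, -11.000°), engaged; cmd=(-6.000, 97.000, -2.250°) → follower=(8.000, 101.000, -42.250°)
step 1: Δleader=(22.000, 21.000, 24.000°), engaged; cmd=(23.000, 85.000, 6.500°) → follower=(31.000, 186.000, -35.750°)
step 2: Δleader=(25.000, 12.000, 29.000°), engaged; cmd=(26.000, 49.000, 7.750°) → follower=(57.000, 235.000, -28.000°)
step 3: Δleader=(-14.000, -3.000, -44.000°), disengaged; cmd=(0,0,0) → follower holds at (57.000, 235.000, -28.000°)
step 4: Δleader=(2.000, 1.000, -10.000°), disengaged; cmd=(0,0,0) → follower holds at (57.000, 235.000, -28.000°)


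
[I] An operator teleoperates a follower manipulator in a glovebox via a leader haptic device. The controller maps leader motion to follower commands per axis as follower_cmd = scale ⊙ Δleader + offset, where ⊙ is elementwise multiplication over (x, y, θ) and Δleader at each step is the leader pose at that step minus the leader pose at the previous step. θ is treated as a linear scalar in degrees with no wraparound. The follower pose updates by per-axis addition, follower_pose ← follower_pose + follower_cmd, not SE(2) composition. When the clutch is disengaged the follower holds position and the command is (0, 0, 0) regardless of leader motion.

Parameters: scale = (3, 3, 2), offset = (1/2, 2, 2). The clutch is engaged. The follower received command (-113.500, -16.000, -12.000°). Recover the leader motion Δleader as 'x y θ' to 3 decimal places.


-38.000 -6.000 -7.000

axis x: (-113.500 − 1/2) / (3) = -38.000
axis y: (-16.000 − 2) / (3) = -6.000
axis θ: (-12.000 − 2) / (2) = -7.000


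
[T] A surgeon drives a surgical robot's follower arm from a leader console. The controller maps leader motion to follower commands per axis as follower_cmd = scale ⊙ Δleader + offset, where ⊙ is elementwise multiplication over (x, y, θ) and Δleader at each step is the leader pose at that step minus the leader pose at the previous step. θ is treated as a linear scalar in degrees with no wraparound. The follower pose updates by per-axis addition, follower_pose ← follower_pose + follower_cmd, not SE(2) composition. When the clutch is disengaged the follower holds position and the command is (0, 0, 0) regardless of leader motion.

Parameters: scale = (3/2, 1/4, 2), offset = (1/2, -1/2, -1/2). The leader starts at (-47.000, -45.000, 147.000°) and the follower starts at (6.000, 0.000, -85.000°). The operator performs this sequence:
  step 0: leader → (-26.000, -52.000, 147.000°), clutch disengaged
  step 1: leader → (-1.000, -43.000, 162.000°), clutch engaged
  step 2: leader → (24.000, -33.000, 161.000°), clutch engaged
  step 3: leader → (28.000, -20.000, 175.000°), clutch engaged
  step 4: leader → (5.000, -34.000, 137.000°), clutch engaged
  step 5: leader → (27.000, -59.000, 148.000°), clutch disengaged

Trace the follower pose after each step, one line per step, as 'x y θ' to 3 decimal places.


step 0: Δleader=(21.000, -7.000, 0.000°), disengaged; cmd=(0,0,0) → follower holds at (6.000, 0.000, -85.000°)
step 1: Δleader=(25.000, 9.000, 15.000°), engaged; cmd=(38.000, 1.750, 29.500°) → follower=(44.000, 1.750, -55.500°)
step 2: Δleader=(25.000, 10.000, -1.000°), engaged; cmd=(38.000, 2.000, -2.500°) → follower=(82.000, 3.750, -58.000°)
step 3: Δleader=(4.000, 13.000, 14.000°), engaged; cmd=(6.500, 2.750, 27.500°) → follower=(88.500, 6.500, -30.500°)
step 4: Δleader=(-23.000, -14.000, -38.000°), engaged; cmd=(-34.000, -4.000, -76.500°) → follower=(54.500, 2.500, -107.000°)
step 5: Δleader=(22.000, -25.000, 11.000°), disengaged; cmd=(0,0,0) → follower holds at (54.500, 2.500, -107.000°)

6.000 0.000 -85.000
44.000 1.750 -55.500
82.000 3.750 -58.000
88.500 6.500 -30.500
54.500 2.500 -107.000
54.500 2.500 -107.000


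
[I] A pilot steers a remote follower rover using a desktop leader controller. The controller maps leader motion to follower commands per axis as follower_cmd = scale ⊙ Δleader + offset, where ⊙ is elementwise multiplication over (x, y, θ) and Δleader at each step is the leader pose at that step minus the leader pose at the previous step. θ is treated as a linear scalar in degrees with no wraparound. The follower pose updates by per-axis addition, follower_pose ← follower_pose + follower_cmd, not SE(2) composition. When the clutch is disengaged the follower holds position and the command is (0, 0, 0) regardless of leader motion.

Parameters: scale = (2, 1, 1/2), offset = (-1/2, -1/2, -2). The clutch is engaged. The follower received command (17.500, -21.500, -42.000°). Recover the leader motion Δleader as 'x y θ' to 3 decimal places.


axis x: (17.500 − -1/2) / (2) = 9.000
axis y: (-21.500 − -1/2) / (1) = -21.000
axis θ: (-42.000 − -2) / (1/2) = -80.000

9.000 -21.000 -80.000


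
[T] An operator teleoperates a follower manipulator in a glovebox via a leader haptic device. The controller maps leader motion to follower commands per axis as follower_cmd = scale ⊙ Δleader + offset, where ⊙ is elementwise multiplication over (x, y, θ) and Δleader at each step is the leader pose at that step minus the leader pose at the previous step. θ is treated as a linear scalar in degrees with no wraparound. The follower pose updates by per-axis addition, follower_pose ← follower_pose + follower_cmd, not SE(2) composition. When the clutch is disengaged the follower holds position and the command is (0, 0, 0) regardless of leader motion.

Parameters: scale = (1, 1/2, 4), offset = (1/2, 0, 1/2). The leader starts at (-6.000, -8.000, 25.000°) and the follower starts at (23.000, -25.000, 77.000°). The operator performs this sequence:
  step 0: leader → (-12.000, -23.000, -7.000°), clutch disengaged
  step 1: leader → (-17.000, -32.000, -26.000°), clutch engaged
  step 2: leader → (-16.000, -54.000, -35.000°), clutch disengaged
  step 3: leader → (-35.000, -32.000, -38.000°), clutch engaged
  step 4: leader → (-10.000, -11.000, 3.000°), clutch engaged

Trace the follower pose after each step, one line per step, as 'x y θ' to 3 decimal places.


23.000 -25.000 77.000
18.500 -29.500 1.500
18.500 -29.500 1.500
0.000 -18.500 -10.000
25.500 -8.000 154.500

step 0: Δleader=(-6.000, -15.000, -32.000°), disengaged; cmd=(0,0,0) → follower holds at (23.000, -25.000, 77.000°)
step 1: Δleader=(-5.000, -9.000, -19.000°), engaged; cmd=(-4.500, -4.500, -75.500°) → follower=(18.500, -29.500, 1.500°)
step 2: Δleader=(1.000, -22.000, -9.000°), disengaged; cmd=(0,0,0) → follower holds at (18.500, -29.500, 1.500°)
step 3: Δleader=(-19.000, 22.000, -3.000°), engaged; cmd=(-18.500, 11.000, -11.500°) → follower=(0.000, -18.500, -10.000°)
step 4: Δleader=(25.000, 21.000, 41.000°), engaged; cmd=(25.500, 10.500, 164.500°) → follower=(25.500, -8.000, 154.500°)


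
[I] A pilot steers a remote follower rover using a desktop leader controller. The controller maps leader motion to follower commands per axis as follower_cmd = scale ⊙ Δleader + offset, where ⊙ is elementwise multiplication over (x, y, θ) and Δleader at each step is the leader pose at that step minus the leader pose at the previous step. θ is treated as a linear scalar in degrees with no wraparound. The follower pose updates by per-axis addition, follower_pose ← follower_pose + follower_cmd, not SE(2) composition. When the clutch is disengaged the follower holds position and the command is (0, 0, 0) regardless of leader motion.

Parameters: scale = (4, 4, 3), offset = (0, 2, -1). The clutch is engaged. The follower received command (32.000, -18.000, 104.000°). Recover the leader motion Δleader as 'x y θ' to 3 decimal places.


axis x: (32.000 − 0) / (4) = 8.000
axis y: (-18.000 − 2) / (4) = -5.000
axis θ: (104.000 − -1) / (3) = 35.000

8.000 -5.000 35.000


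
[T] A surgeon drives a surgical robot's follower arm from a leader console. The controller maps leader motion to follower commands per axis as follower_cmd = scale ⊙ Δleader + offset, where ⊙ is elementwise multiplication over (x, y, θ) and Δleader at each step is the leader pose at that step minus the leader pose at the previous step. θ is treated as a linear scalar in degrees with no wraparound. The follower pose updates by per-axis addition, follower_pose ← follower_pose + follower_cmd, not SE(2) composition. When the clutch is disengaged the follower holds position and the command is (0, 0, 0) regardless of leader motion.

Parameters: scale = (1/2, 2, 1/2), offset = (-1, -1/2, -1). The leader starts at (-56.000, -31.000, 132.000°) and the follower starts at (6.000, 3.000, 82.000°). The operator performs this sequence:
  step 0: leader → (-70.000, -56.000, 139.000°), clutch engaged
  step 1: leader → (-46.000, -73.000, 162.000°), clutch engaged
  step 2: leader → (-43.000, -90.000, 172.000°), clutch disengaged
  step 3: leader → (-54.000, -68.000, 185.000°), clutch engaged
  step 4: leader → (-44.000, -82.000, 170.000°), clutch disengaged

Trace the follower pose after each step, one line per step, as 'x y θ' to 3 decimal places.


step 0: Δleader=(-14.000, -25.000, 7.000°), engaged; cmd=(-8.000, -50.500, 2.500°) → follower=(-2.000, -47.500, 84.500°)
step 1: Δleader=(24.000, -17.000, 23.000°), engaged; cmd=(11.000, -34.500, 10.500°) → follower=(9.000, -82.000, 95.000°)
step 2: Δleader=(3.000, -17.000, 10.000°), disengaged; cmd=(0,0,0) → follower holds at (9.000, -82.000, 95.000°)
step 3: Δleader=(-11.000, 22.000, 13.000°), engaged; cmd=(-6.500, 43.500, 5.500°) → follower=(2.500, -38.500, 100.500°)
step 4: Δleader=(10.000, -14.000, -15.000°), disengaged; cmd=(0,0,0) → follower holds at (2.500, -38.500, 100.500°)

-2.000 -47.500 84.500
9.000 -82.000 95.000
9.000 -82.000 95.000
2.500 -38.500 100.500
2.500 -38.500 100.500


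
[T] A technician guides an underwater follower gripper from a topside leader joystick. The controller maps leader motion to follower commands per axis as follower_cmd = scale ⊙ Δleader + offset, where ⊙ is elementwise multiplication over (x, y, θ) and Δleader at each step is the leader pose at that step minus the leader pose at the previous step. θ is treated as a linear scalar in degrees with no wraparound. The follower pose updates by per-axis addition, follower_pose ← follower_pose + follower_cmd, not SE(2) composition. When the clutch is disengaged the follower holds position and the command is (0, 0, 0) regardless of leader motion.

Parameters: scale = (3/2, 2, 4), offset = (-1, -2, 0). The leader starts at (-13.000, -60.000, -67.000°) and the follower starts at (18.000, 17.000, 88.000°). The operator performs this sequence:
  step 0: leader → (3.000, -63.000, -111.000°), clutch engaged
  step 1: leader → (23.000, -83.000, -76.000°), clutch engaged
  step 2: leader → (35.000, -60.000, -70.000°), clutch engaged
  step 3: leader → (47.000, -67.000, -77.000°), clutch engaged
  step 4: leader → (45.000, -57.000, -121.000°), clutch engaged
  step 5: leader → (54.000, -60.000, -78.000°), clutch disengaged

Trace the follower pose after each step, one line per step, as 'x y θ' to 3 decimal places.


step 0: Δleader=(16.000, -3.000, -44.000°), engaged; cmd=(23.000, -8.000, -176.000°) → follower=(41.000, 9.000, -88.000°)
step 1: Δleader=(20.000, -20.000, 35.000°), engaged; cmd=(29.000, -42.000, 140.000°) → follower=(70.000, -33.000, 52.000°)
step 2: Δleader=(12.000, 23.000, 6.000°), engaged; cmd=(17.000, 44.000, 24.000°) → follower=(87.000, 11.000, 76.000°)
step 3: Δleader=(12.000, -7.000, -7.000°), engaged; cmd=(17.000, -16.000, -28.000°) → follower=(104.000, -5.000, 48.000°)
step 4: Δleader=(-2.000, 10.000, -44.000°), engaged; cmd=(-4.000, 18.000, -176.000°) → follower=(100.000, 13.000, -128.000°)
step 5: Δleader=(9.000, -3.000, 43.000°), disengaged; cmd=(0,0,0) → follower holds at (100.000, 13.000, -128.000°)

41.000 9.000 -88.000
70.000 -33.000 52.000
87.000 11.000 76.000
104.000 -5.000 48.000
100.000 13.000 -128.000
100.000 13.000 -128.000


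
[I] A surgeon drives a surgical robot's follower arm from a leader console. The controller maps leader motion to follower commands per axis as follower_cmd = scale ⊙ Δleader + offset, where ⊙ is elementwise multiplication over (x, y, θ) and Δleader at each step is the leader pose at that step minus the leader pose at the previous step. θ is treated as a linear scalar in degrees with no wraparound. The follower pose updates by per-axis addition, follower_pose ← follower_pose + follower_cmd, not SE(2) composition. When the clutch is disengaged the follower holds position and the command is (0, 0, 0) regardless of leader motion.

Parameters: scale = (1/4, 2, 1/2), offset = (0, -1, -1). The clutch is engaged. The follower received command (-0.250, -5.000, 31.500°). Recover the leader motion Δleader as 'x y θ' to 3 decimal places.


-1.000 -2.000 65.000

axis x: (-0.250 − 0) / (1/4) = -1.000
axis y: (-5.000 − -1) / (2) = -2.000
axis θ: (31.500 − -1) / (1/2) = 65.000


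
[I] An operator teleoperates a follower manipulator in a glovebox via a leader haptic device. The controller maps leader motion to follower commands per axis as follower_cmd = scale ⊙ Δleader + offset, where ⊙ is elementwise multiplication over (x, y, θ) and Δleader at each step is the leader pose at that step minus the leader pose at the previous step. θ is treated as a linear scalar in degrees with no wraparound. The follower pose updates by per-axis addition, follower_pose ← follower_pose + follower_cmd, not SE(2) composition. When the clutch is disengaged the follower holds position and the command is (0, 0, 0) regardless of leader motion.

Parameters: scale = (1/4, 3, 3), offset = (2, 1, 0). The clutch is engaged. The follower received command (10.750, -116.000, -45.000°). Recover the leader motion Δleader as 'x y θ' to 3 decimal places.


35.000 -39.000 -15.000

axis x: (10.750 − 2) / (1/4) = 35.000
axis y: (-116.000 − 1) / (3) = -39.000
axis θ: (-45.000 − 0) / (3) = -15.000


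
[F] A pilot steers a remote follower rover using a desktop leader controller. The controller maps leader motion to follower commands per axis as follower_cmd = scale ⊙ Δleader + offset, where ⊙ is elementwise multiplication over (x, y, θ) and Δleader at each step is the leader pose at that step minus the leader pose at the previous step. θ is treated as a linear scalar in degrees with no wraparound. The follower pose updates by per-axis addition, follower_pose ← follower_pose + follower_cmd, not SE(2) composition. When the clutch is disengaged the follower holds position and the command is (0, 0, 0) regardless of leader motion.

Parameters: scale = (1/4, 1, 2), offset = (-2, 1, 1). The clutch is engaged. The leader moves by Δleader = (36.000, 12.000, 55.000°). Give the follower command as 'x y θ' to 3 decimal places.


axis x: 1/4·36.000 + -2 = 7.000
axis y: 1·12.000 + 1 = 13.000
axis θ: 2·55.000 + 1 = 111.000

7.000 13.000 111.000


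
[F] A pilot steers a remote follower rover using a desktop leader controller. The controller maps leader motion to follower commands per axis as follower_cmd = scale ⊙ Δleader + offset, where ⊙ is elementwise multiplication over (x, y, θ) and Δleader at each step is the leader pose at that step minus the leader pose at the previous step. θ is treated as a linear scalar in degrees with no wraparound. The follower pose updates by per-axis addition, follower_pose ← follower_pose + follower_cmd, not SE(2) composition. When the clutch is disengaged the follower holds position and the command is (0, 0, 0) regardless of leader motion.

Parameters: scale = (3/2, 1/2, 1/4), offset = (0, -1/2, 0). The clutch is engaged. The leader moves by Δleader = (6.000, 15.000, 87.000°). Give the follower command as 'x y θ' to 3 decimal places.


axis x: 3/2·6.000 + 0 = 9.000
axis y: 1/2·15.000 + -1/2 = 7.000
axis θ: 1/4·87.000 + 0 = 21.750

9.000 7.000 21.750


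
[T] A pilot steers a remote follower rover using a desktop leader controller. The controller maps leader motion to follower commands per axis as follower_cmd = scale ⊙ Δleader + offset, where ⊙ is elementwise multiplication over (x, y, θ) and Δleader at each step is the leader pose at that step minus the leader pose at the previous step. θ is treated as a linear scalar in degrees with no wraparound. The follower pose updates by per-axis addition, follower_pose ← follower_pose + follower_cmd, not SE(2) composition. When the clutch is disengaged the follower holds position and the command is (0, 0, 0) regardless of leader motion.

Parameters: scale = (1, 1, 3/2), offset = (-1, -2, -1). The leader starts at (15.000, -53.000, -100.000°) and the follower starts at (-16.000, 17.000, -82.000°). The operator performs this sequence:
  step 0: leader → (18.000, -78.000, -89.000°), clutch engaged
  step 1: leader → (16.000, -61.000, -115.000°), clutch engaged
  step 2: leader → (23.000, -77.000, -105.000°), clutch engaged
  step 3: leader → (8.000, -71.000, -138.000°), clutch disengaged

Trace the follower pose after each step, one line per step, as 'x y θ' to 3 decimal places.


step 0: Δleader=(3.000, -25.000, 11.000°), engaged; cmd=(2.000, -27.000, 15.500°) → follower=(-14.000, -10.000, -66.500°)
step 1: Δleader=(-2.000, 17.000, -26.000°), engaged; cmd=(-3.000, 15.000, -40.000°) → follower=(-17.000, 5.000, -106.500°)
step 2: Δleader=(7.000, -16.000, 10.000°), engaged; cmd=(6.000, -18.000, 14.000°) → follower=(-11.000, -13.000, -92.500°)
step 3: Δleader=(-15.000, 6.000, -33.000°), disengaged; cmd=(0,0,0) → follower holds at (-11.000, -13.000, -92.500°)

-14.000 -10.000 -66.500
-17.000 5.000 -106.500
-11.000 -13.000 -92.500
-11.000 -13.000 -92.500


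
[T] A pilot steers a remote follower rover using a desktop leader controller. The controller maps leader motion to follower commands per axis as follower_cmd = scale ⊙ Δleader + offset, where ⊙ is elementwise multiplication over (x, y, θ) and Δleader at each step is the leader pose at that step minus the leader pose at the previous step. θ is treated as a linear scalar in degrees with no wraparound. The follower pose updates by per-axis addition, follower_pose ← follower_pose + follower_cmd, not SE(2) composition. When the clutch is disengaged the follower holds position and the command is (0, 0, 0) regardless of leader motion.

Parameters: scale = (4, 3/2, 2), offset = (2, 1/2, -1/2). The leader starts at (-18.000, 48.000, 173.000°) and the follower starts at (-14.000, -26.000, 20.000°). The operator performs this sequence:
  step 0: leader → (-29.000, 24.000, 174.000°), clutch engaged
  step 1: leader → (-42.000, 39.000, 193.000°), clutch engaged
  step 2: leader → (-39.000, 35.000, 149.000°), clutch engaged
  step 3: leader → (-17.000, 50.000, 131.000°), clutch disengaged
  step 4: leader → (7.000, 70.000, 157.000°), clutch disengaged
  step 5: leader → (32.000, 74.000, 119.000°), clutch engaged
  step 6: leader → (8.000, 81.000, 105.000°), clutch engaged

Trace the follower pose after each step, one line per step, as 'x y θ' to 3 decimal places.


-56.000 -61.500 21.500
-106.000 -38.500 59.000
-92.000 -44.000 -29.500
-92.000 -44.000 -29.500
-92.000 -44.000 -29.500
10.000 -37.500 -106.000
-84.000 -26.500 -134.500

step 0: Δleader=(-11.000, -24.000, 1.000°), engaged; cmd=(-42.000, -35.500, 1.500°) → follower=(-56.000, -61.500, 21.500°)
step 1: Δleader=(-13.000, 15.000, 19.000°), engaged; cmd=(-50.000, 23.000, 37.500°) → follower=(-106.000, -38.500, 59.000°)
step 2: Δleader=(3.000, -4.000, -44.000°), engaged; cmd=(14.000, -5.500, -88.500°) → follower=(-92.000, -44.000, -29.500°)
step 3: Δleader=(22.000, 15.000, -18.000°), disengaged; cmd=(0,0,0) → follower holds at (-92.000, -44.000, -29.500°)
step 4: Δleader=(24.000, 20.000, 26.000°), disengaged; cmd=(0,0,0) → follower holds at (-92.000, -44.000, -29.500°)
step 5: Δleader=(25.000, 4.000, -38.000°), engaged; cmd=(102.000, 6.500, -76.500°) → follower=(10.000, -37.500, -106.000°)
step 6: Δleader=(-24.000, 7.000, -14.000°), engaged; cmd=(-94.000, 11.000, -28.500°) → follower=(-84.000, -26.500, -134.500°)
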